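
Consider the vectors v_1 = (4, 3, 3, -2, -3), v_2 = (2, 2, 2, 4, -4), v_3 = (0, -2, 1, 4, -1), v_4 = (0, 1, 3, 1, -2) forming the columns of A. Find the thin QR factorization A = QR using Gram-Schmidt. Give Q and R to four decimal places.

Q = [[0.5835, -0.0076, 0.3094, -0.7119], [0.4376, 0.0831, -0.7904, 0.1465], [0.4376, 0.0831, 0.5160, 0.6759], [-0.2917, 0.8912, 0.0724, -0.1093], [-0.4376, -0.4381, 0.0899, -0.0540]], R = [[6.8557, 3.5008, -1.1669, 2.3338], [0.0000, 5.6342, 3.9198, 2.0996], [0.0000, 0.0000, 2.2964, 0.6503], [0.0000, 0.0000, 0.0000, 2.1730]]

v_1 = (4, 3, 3, -2, -3); ‖v_1‖ = 6.8557, so e_1 = (0.5835, 0.4376, 0.4376, -0.2917, -0.4376).
e_1·v_2 = 0.5835·2 + 0.4376·2 + 0.4376·2 + (-0.2917)·4 + (-0.4376)·(-4) = 3.5008.
u_2 = v_2 − 3.5008·e_1 = (-0.0426, 0.4681, 0.4681, 5.0213, -2.4681).
‖u_2‖ = 5.6342, so e_2 = (-0.0076, 0.0831, 0.0831, 0.8912, -0.4381).
e_1·v_3 = 0.5835·0 + 0.4376·(-2) + 0.4376·1 + (-0.2917)·4 + (-0.4376)·(-1) = -1.1669; e_2·v_3 = (-0.0076)·0 + 0.0831·(-2) + 0.0831·1 + 0.8912·4 + (-0.4381)·(-1) = 3.9198.
u_3 = v_3 + 1.1669·e_1 − 3.9198·e_2 = (0.7105, -1.8150, 1.1850, 0.1662, 0.2064).
‖u_3‖ = 2.2964, so e_3 = (0.3094, -0.7904, 0.5160, 0.0724, 0.0899).
e_1·v_4 = 0.5835·0 + 0.4376·1 + 0.4376·3 + (-0.2917)·1 + (-0.4376)·(-2) = 2.3338; e_2·v_4 = (-0.0076)·0 + 0.0831·1 + 0.0831·3 + 0.8912·1 + (-0.4381)·(-2) = 2.0996; e_3·v_4 = 0.3094·0 + (-0.7904)·1 + 0.5160·3 + 0.0724·1 + 0.0899·(-2) = 0.6503.
u_4 = v_4 − 2.3338·e_1 − 2.0996·e_2 − 0.6503·e_3 = (-1.5470, 0.3183, 1.4687, -0.2374, -0.1174).
‖u_4‖ = 2.1730, so e_4 = (-0.7119, 0.1465, 0.6759, -0.1093, -0.0540).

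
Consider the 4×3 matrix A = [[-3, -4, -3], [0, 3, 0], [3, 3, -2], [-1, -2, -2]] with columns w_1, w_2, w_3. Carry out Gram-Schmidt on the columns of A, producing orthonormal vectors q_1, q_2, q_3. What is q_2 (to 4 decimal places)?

q_2 = (-0.1156, 0.9413, -0.1982, -0.2477)

w_1 = (-3, 0, 3, -1); ‖w_1‖ = 4.3589, so q_1 = (-0.6882, 0.0000, 0.6882, -0.2294).
q_1·w_2 = (-0.6882)·(-4) + 0.0000·3 + 0.6882·3 + (-0.2294)·(-2) = 5.2766.
u_2 = w_2 − 5.2766·q_1 = (-0.3684, 3.0000, -0.6316, -0.7895).
‖u_2‖ = 3.1871, so q_2 = (-0.1156, 0.9413, -0.1982, -0.2477).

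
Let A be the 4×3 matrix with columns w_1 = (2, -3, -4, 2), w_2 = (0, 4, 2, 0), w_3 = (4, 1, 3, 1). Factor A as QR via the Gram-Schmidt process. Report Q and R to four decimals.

w_1 = (2, -3, -4, 2); ‖w_1‖ = 5.7446, so e_1 = (0.3482, -0.5222, -0.6963, 0.3482).
e_1·w_2 = 0.3482·0 + (-0.5222)·4 + (-0.6963)·2 + 0.3482·0 = -3.4816.
u_2 = w_2 + 3.4816·e_1 = (1.2121, 2.1818, -0.4242, 1.2121).
‖u_2‖ = 2.8069, so e_2 = (0.4318, 0.7773, -0.1511, 0.4318).
e_1·w_3 = 0.3482·4 + (-0.5222)·1 + (-0.6963)·3 + 0.3482·1 = -0.8704; e_2·w_3 = 0.4318·4 + 0.7773·1 + (-0.1511)·3 + 0.4318·1 = 2.4830.
u_3 = w_3 + 0.8704·e_1 − 2.4830·e_2 = (3.2308, -1.3846, 2.7692, 0.2308).
‖u_3‖ = 4.4807, so e_3 = (0.7210, -0.3090, 0.6180, 0.0515).

Q = [[0.3482, 0.4318, 0.7210], [-0.5222, 0.7773, -0.3090], [-0.6963, -0.1511, 0.6180], [0.3482, 0.4318, 0.0515]], R = [[5.7446, -3.4816, -0.8704], [0.0000, 2.8069, 2.4830], [0.0000, 0.0000, 4.4807]]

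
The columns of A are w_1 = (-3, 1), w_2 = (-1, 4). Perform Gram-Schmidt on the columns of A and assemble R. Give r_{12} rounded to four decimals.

w_1 = (-3, 1); ‖w_1‖ = 3.1623, so e_1 = (-0.9487, 0.3162).
r_{12} = e_1·w_2 = 2.2136.

r_{12} = 2.2136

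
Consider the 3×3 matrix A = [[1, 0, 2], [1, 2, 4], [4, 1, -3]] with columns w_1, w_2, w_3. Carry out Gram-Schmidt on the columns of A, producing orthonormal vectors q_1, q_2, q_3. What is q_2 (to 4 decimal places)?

q_2 = (-0.1925, 0.9623, -0.1925)

q_1 = w_1/‖w_1‖ = (1, 1, 4)/4.2426 = (0.2357, 0.2357, 0.9428).
r_{12} = q_1·w_2 = 1.4142.
u_2 = w_2 − 1.4142·q_1 = (-0.3333, 1.6667, -0.3333).
‖u_2‖ = 1.7321, so q_2 = (-0.1925, 0.9623, -0.1925).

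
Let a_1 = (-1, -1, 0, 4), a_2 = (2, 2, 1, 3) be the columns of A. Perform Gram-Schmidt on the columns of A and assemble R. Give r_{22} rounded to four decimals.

r_{22} = 3.8006

a_1 = (-1, -1, 0, 4); ‖a_1‖ = 4.2426, so q_1 = (-0.2357, -0.2357, 0.0000, 0.9428).
q_1·a_2 = (-0.2357)·2 + (-0.2357)·2 + 0.0000·1 + 0.9428·3 = 1.8856.
u_2 = a_2 − 1.8856·q_1 = (2.4444, 2.4444, 1.0000, 1.2222).
r_{22} = ‖u_2‖ = 3.8006.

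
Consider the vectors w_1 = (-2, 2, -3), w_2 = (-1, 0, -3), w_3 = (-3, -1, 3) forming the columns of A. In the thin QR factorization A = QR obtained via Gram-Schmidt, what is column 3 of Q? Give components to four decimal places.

q_3 = (-0.8571, -0.4286, 0.2857)

w_1 = (-2, 2, -3); ‖w_1‖ = 4.1231, so q_1 = (-0.4851, 0.4851, -0.7276).
q_1·w_2 = (-0.4851)·(-1) + 0.4851·0 + (-0.7276)·(-3) = 2.6679.
u_2 = w_2 − 2.6679·q_1 = (0.2941, -1.2941, -1.0588).
‖u_2‖ = 1.6977, so q_2 = (0.1732, -0.7623, -0.6237).
q_1·w_3 = (-0.4851)·(-3) + 0.4851·(-1) + (-0.7276)·3 = -1.2127; q_2·w_3 = 0.1732·(-3) + (-0.7623)·(-1) + (-0.6237)·3 = -1.6285.
u_3 = w_3 + 1.2127·q_1 + 1.6285·q_2 = (-3.3061, -1.6531, 1.1020).
‖u_3‖ = 3.8571, so q_3 = (-0.8571, -0.4286, 0.2857).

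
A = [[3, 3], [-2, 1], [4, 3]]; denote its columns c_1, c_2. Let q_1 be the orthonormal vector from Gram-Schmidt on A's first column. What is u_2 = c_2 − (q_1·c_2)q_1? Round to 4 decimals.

q_1 = c_1/‖c_1‖ = (3, -2, 4)/5.3852 = (0.5571, -0.3714, 0.7428).
r_{12} = q_1·c_2 = 3.5282.
u_2 = c_2 − 3.5282·q_1 = (1.0345, 2.3103, 0.3793).

u_2 = (1.0345, 2.3103, 0.3793)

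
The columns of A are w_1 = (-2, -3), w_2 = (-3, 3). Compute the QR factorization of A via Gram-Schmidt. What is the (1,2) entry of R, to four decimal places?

r_{12} = -0.8321

w_1 = (-2, -3); ‖w_1‖ = 3.6056, so q_1 = (-0.5547, -0.8321).
r_{12} = q_1·w_2 = -0.8321.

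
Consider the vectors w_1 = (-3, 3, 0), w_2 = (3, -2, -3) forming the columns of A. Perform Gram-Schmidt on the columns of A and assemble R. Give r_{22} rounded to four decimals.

e_1 = w_1/‖w_1‖ = (-3, 3, 0)/4.2426 = (-0.7071, 0.7071, 0.0000).
r_{12} = e_1·w_2 = -3.5355.
u_2 = w_2 + 3.5355·e_1 = (0.5000, 0.5000, -3.0000).
r_{22} = ‖u_2‖ = 3.0822.

r_{22} = 3.0822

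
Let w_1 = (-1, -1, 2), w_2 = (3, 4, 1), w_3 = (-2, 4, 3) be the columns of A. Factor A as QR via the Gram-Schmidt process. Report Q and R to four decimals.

w_1 = (-1, -1, 2); ‖w_1‖ = 2.4495, so q_1 = (-0.4082, -0.4082, 0.8165).
q_1·w_2 = (-0.4082)·3 + (-0.4082)·4 + 0.8165·1 = -2.0412.
u_2 = w_2 + 2.0412·q_1 = (2.1667, 3.1667, 2.6667).
‖u_2‖ = 4.6726, so q_2 = (0.4637, 0.6777, 0.5707).
q_1·w_3 = (-0.4082)·(-2) + (-0.4082)·4 + 0.8165·3 = 1.6330; q_2·w_3 = 0.4637·(-2) + 0.6777·4 + 0.5707·3 = 3.4955.
u_3 = w_3 − 1.6330·q_1 − 3.4955·q_2 = (-2.9542, 2.2977, -0.3282).
‖u_3‖ = 3.7569, so q_3 = (-0.7863, 0.6116, -0.0874).

Q = [[-0.4082, 0.4637, -0.7863], [-0.4082, 0.6777, 0.6116], [0.8165, 0.5707, -0.0874]], R = [[2.4495, -2.0412, 1.6330], [0.0000, 4.6726, 3.4955], [0.0000, 0.0000, 3.7569]]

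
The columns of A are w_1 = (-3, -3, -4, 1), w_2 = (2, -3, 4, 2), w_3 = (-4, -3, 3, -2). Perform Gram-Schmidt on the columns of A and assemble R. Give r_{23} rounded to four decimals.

r_{23} = 2.0606

e_1 = w_1/‖w_1‖ = (-3, -3, -4, 1)/5.9161 = (-0.5071, -0.5071, -0.6761, 0.1690).
r_{12} = e_1·w_2 = -1.8593.
u_2 = w_2 + 1.8593·e_1 = (1.0571, -3.9429, 2.7429, 2.3143).
‖u_2‖ = 5.4353, so e_2 = (0.1945, -0.7254, 0.5046, 0.4258).
r_{23} = e_2·w_3 = 2.0606.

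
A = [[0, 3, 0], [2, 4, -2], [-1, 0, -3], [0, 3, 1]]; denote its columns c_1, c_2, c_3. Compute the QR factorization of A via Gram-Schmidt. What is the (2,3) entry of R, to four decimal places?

c_1 = (0, 2, -1, 0); ‖c_1‖ = 2.2361, so q_1 = (0.0000, 0.8944, -0.4472, 0.0000).
q_1·c_2 = 0.0000·3 + 0.8944·4 + (-0.4472)·0 + 0.0000·3 = 3.5777.
u_2 = c_2 − 3.5777·q_1 = (3.0000, 0.8000, 1.6000, 3.0000).
‖u_2‖ = 4.6043, so q_2 = (0.6516, 0.1737, 0.3475, 0.6516).
r_{23} = q_2·c_3 = -0.7384.

r_{23} = -0.7384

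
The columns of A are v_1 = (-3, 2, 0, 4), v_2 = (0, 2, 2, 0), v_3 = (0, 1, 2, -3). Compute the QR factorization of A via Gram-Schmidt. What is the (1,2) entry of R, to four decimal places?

r_{12} = 0.7428

v_1 = (-3, 2, 0, 4); ‖v_1‖ = 5.3852, so e_1 = (-0.5571, 0.3714, 0.0000, 0.7428).
r_{12} = e_1·v_2 = 0.7428.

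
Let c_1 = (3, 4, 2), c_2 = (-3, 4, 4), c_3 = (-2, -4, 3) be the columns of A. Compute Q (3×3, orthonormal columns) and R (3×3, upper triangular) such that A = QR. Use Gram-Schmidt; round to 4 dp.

c_1 = (3, 4, 2); ‖c_1‖ = 5.3852, so q_1 = (0.5571, 0.7428, 0.3714).
q_1·c_2 = 0.5571·(-3) + 0.7428·4 + 0.3714·4 = 2.7854.
u_2 = c_2 − 2.7854·q_1 = (-4.5517, 1.9310, 2.9655).
‖u_2‖ = 5.7655, so q_2 = (-0.7895, 0.3349, 0.5144).
q_1·c_3 = 0.5571·(-2) + 0.7428·(-4) + 0.3714·3 = -2.9711; q_2·c_3 = (-0.7895)·(-2) + 0.3349·(-4) + 0.5144·3 = 1.7823.
u_3 = c_3 + 2.9711·q_1 − 1.7823·q_2 = (1.0622, -2.3900, 3.1867).
‖u_3‖ = 4.1226, so q_3 = (0.2577, -0.5797, 0.7730).

Q = [[0.5571, -0.7895, 0.2577], [0.7428, 0.3349, -0.5797], [0.3714, 0.5144, 0.7730]], R = [[5.3852, 2.7854, -2.9711], [0.0000, 5.7655, 1.7823], [0.0000, 0.0000, 4.1226]]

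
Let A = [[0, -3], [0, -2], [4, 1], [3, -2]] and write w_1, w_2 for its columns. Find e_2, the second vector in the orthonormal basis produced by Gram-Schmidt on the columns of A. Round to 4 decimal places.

w_1 = (0, 0, 4, 3); ‖w_1‖ = 5.0000, so e_1 = (0.0000, 0.0000, 0.8000, 0.6000).
e_1·w_2 = 0.0000·(-3) + 0.0000·(-2) + 0.8000·1 + 0.6000·(-2) = -0.4000.
u_2 = w_2 + 0.4000·e_1 = (-3.0000, -2.0000, 1.3200, -1.7600).
‖u_2‖ = 4.2237, so e_2 = (-0.7103, -0.4735, 0.3125, -0.4167).

e_2 = (-0.7103, -0.4735, 0.3125, -0.4167)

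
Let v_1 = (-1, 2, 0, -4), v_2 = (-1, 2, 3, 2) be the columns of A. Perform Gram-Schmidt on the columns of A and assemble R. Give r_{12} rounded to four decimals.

r_{12} = -0.6547

v_1 = (-1, 2, 0, -4); ‖v_1‖ = 4.5826, so q_1 = (-0.2182, 0.4364, 0.0000, -0.8729).
r_{12} = q_1·v_2 = -0.6547.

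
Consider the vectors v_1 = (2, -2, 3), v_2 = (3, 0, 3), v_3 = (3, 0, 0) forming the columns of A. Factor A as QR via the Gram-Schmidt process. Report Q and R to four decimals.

Q = [[0.4851, 0.5659, 0.6667], [-0.4851, 0.8085, -0.3333], [0.7276, 0.1617, -0.6667]], R = [[4.1231, 3.6380, 1.4552], [0.0000, 2.1828, 1.6977], [0.0000, 0.0000, 2.0000]]

q_1 = v_1/‖v_1‖ = (2, -2, 3)/4.1231 = (0.4851, -0.4851, 0.7276).
r_{12} = q_1·v_2 = 3.6380.
u_2 = v_2 − 3.6380·q_1 = (1.2353, 1.7647, 0.3529).
‖u_2‖ = 2.1828, so q_2 = (0.5659, 0.8085, 0.1617).
r_{13} = q_1·v_3 = 1.4552; r_{23} = q_2·v_3 = 1.6977.
u_3 = v_3 − 1.4552·q_1 − 1.6977·q_2 = (1.3333, -0.6667, -1.3333).
‖u_3‖ = 2.0000, so q_3 = (0.6667, -0.3333, -0.6667).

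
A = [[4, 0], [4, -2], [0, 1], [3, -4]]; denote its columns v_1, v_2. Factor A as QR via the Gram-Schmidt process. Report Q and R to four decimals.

v_1 = (4, 4, 0, 3); ‖v_1‖ = 6.4031, so e_1 = (0.6247, 0.6247, 0.0000, 0.4685).
e_1·v_2 = 0.6247·0 + 0.6247·(-2) + 0.0000·1 + 0.4685·(-4) = -3.1235.
u_2 = v_2 + 3.1235·e_1 = (1.9512, -0.0488, 1.0000, -2.5366).
‖u_2‖ = 3.3532, so e_2 = (0.5819, -0.0145, 0.2982, -0.7565).

Q = [[0.6247, 0.5819], [0.6247, -0.0145], [0.0000, 0.2982], [0.4685, -0.7565]], R = [[6.4031, -3.1235], [0.0000, 3.3532]]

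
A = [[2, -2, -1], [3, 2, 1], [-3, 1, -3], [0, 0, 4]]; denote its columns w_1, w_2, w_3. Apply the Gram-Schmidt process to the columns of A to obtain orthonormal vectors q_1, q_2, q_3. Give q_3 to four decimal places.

q_3 = (-0.3392, -0.1508, -0.3769, 0.8486)

w_1 = (2, 3, -3, 0); ‖w_1‖ = 4.6904, so q_1 = (0.4264, 0.6396, -0.6396, 0.0000).
q_1·w_2 = 0.4264·(-2) + 0.6396·2 + (-0.6396)·1 + 0.0000·0 = -0.2132.
u_2 = w_2 + 0.2132·q_1 = (-1.9091, 2.1364, 0.8636, 0.0000).
‖u_2‖ = 2.9924, so q_2 = (-0.6380, 0.7139, 0.2886, 0.0000).
q_1·w_3 = 0.4264·(-1) + 0.6396·1 + (-0.6396)·(-3) + 0.0000·4 = 2.1320; q_2·w_3 = (-0.6380)·(-1) + 0.7139·1 + 0.2886·(-3) + 0.0000·4 = 0.4861.
u_3 = w_3 − 2.1320·q_1 − 0.4861·q_2 = (-1.5990, -0.7107, -1.7766, 4.0000).
‖u_3‖ = 4.7136, so q_3 = (-0.3392, -0.1508, -0.3769, 0.8486).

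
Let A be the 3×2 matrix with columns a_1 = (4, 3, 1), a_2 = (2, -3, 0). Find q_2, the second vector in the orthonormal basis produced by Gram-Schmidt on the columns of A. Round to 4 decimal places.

q_2 = (0.5983, -0.8012, 0.0107)

q_1 = a_1/‖a_1‖ = (4, 3, 1)/5.0990 = (0.7845, 0.5883, 0.1961).
r_{12} = q_1·a_2 = -0.1961.
u_2 = a_2 + 0.1961·q_1 = (2.1538, -2.8846, 0.0385).
‖u_2‖ = 3.6002, so q_2 = (0.5983, -0.8012, 0.0107).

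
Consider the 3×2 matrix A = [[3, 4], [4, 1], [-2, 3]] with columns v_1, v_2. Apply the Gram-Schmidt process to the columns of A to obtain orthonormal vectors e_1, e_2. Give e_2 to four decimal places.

v_1 = (3, 4, -2); ‖v_1‖ = 5.3852, so e_1 = (0.5571, 0.7428, -0.3714).
e_1·v_2 = 0.5571·4 + 0.7428·1 + (-0.3714)·3 = 1.8570.
u_2 = v_2 − 1.8570·e_1 = (2.9655, -0.3793, 3.6897).
‖u_2‖ = 4.7489, so e_2 = (0.6245, -0.0799, 0.7770).

e_2 = (0.6245, -0.0799, 0.7770)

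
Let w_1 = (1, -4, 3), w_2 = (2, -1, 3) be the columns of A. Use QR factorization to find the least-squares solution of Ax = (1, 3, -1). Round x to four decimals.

x = (-0.9784, 0.7626)

w_1 = (1, -4, 3); ‖w_1‖ = 5.0990, so q_1 = (0.1961, -0.7845, 0.5883).
q_1·w_2 = 0.1961·2 + (-0.7845)·(-1) + 0.5883·3 = 2.9417.
u_2 = w_2 − 2.9417·q_1 = (1.4231, 1.3077, 1.2692).
‖u_2‖ = 2.3122, so q_2 = (0.6155, 0.5656, 0.5489).
Qᵀb = (-2.7456, 1.7632).
Back-substitute: x_2 = 1.7632/2.3122 = 0.7626.
x_1 = (-2.7456 − 2.9417·0.7626)/5.0990 = -0.9784.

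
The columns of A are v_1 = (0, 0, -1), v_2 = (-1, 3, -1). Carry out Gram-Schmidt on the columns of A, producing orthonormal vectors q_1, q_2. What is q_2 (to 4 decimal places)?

q_2 = (-0.3162, 0.9487, 0.0000)

v_1 = (0, 0, -1); ‖v_1‖ = 1.0000, so q_1 = (0.0000, 0.0000, -1.0000).
q_1·v_2 = 0.0000·(-1) + 0.0000·3 + (-1.0000)·(-1) = 1.0000.
u_2 = v_2 − 1.0000·q_1 = (-1.0000, 3.0000, 0.0000).
‖u_2‖ = 3.1623, so q_2 = (-0.3162, 0.9487, 0.0000).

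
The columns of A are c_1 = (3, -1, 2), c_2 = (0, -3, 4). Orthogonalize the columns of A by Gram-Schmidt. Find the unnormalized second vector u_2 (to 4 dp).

u_2 = (-2.3571, -2.2143, 2.4286)

c_1 = (3, -1, 2); ‖c_1‖ = 3.7417, so q_1 = (0.8018, -0.2673, 0.5345).
q_1·c_2 = 0.8018·0 + (-0.2673)·(-3) + 0.5345·4 = 2.9399.
u_2 = c_2 − 2.9399·q_1 = (-2.3571, -2.2143, 2.4286).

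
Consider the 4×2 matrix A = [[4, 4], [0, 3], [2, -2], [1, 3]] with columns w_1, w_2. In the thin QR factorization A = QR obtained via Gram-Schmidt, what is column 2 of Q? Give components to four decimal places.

w_1 = (4, 0, 2, 1); ‖w_1‖ = 4.5826, so q_1 = (0.8729, 0.0000, 0.4364, 0.2182).
q_1·w_2 = 0.8729·4 + 0.0000·3 + 0.4364·(-2) + 0.2182·3 = 3.2733.
u_2 = w_2 − 3.2733·q_1 = (1.1429, 3.0000, -3.4286, 2.2857).
‖u_2‖ = 5.2236, so q_2 = (0.2188, 0.5743, -0.6564, 0.4376).

q_2 = (0.2188, 0.5743, -0.6564, 0.4376)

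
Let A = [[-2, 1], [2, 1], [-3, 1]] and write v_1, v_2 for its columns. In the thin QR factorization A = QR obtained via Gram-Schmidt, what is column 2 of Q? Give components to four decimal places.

v_1 = (-2, 2, -3); ‖v_1‖ = 4.1231, so q_1 = (-0.4851, 0.4851, -0.7276).
q_1·v_2 = (-0.4851)·1 + 0.4851·1 + (-0.7276)·1 = -0.7276.
u_2 = v_2 + 0.7276·q_1 = (0.6471, 1.3529, 0.4706).
‖u_2‖ = 1.5718, so q_2 = (0.4117, 0.8608, 0.2994).

q_2 = (0.4117, 0.8608, 0.2994)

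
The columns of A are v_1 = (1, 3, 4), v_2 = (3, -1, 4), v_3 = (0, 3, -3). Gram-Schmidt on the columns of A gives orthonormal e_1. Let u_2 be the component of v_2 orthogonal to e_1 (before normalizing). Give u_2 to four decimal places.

v_1 = (1, 3, 4); ‖v_1‖ = 5.0990, so e_1 = (0.1961, 0.5883, 0.7845).
e_1·v_2 = 0.1961·3 + 0.5883·(-1) + 0.7845·4 = 3.1379.
u_2 = v_2 − 3.1379·e_1 = (2.3846, -2.8462, 1.5385).

u_2 = (2.3846, -2.8462, 1.5385)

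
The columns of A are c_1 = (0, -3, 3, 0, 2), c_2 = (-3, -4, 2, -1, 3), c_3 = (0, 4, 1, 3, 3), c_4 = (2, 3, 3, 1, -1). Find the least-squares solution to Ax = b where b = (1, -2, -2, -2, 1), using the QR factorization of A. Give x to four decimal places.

q_1 = c_1/‖c_1‖ = (0, -3, 3, 0, 2)/4.6904 = (0.0000, -0.6396, 0.6396, 0.0000, 0.4264).
r_{12} = q_1·c_2 = 5.1168.
u_2 = c_2 − 5.1168·q_1 = (-3.0000, -0.7273, -1.2727, -1.0000, 0.8182).
‖u_2‖ = 3.5802, so q_2 = (-0.8379, -0.2031, -0.3555, -0.2793, 0.2285).
r_{13} = q_1·c_3 = -0.6396; r_{23} = q_2·c_3 = -1.3204.
u_3 = c_3 + 0.6396·q_1 + 1.3204·q_2 = (-1.1064, 3.3227, 0.9397, 2.6312, 3.5745).
‖u_3‖ = 5.7313, so q_3 = (-0.1930, 0.5797, 0.1640, 0.4591, 0.6237).
r_{14} = q_1·c_4 = -0.4264; r_{24} = q_2·c_4 = -3.8596; r_{34} = q_3·c_4 = 1.6805.
u_4 = c_4 + 0.4264·q_1 + 3.8596·q_2 − 1.6805·q_3 = (-0.9096, 0.9690, 1.6252, -0.8495, -0.9842).
‖u_4‖ = 2.4694, so q_4 = (-0.3684, 0.3924, 0.6581, -0.3440, -0.3986).
Qᵀb = (0.4264, 1.0665, -1.9750, -2.1800).
Back-substitute: x_4 = -2.1800/2.4694 = -0.8828.
x_3 = (-1.9750 − 1.6805·(-0.8828))/5.7313 = -0.0858.
x_2 = (1.0665 + 1.3204·(-0.0858) + 3.8596·(-0.8828))/3.5802 = -0.6854.
x_1 = (0.4264 − 5.1168·(-0.6854) + 0.6396·(-0.0858) + 0.4264·(-0.8828))/4.6904 = 0.7467.

x = (0.7467, -0.6854, -0.0858, -0.8828)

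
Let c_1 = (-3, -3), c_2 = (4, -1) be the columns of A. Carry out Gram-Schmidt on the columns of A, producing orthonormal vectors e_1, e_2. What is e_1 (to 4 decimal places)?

c_1 = (-3, -3); ‖c_1‖ = 4.2426, so e_1 = (-0.7071, -0.7071).

e_1 = (-0.7071, -0.7071)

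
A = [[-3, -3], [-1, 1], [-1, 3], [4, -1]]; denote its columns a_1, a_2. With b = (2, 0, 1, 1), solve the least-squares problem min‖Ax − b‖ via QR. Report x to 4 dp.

a_1 = (-3, -1, -1, 4); ‖a_1‖ = 5.1962, so e_1 = (-0.5774, -0.1925, -0.1925, 0.7698).
e_1·a_2 = (-0.5774)·(-3) + (-0.1925)·1 + (-0.1925)·3 + 0.7698·(-1) = 0.1925.
u_2 = a_2 − 0.1925·e_1 = (-2.8889, 1.0370, 3.0370, -1.1481).
‖u_2‖ = 4.4680, so e_2 = (-0.6466, 0.2321, 0.6797, -0.2570).
Qᵀb = (-0.5774, -0.8704).
Back-substitute: x_2 = -0.8704/4.4680 = -0.1948.
x_1 = (-0.5774 − 0.1925·(-0.1948))/5.1962 = -0.1039.

x = (-0.1039, -0.1948)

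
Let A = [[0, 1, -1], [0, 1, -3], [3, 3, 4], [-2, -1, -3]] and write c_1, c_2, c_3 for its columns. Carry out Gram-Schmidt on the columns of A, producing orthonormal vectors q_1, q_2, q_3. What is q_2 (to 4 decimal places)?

q_1 = c_1/‖c_1‖ = (0, 0, 3, -2)/3.6056 = (0.0000, 0.0000, 0.8321, -0.5547).
r_{12} = q_1·c_2 = 3.0509.
u_2 = c_2 − 3.0509·q_1 = (1.0000, 1.0000, 0.4615, 0.6923).
‖u_2‖ = 1.6408, so q_2 = (0.6094, 0.6094, 0.2813, 0.4219).

q_2 = (0.6094, 0.6094, 0.2813, 0.4219)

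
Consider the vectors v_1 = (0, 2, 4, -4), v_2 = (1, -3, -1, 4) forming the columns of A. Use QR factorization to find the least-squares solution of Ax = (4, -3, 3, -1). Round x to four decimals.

v_1 = (0, 2, 4, -4); ‖v_1‖ = 6.0000, so e_1 = (0.0000, 0.3333, 0.6667, -0.6667).
e_1·v_2 = 0.0000·1 + 0.3333·(-3) + 0.6667·(-1) + (-0.6667)·4 = -4.3333.
u_2 = v_2 + 4.3333·e_1 = (1.0000, -1.5556, 1.8889, 1.1111).
‖u_2‖ = 2.8674, so e_2 = (0.3487, -0.5425, 0.6587, 0.3875).
Qᵀb = (1.6667, 4.6112).
Back-substitute: x_2 = 4.6112/2.8674 = 1.6081.
x_1 = (1.6667 + 4.3333·1.6081)/6.0000 = 1.4392.

x = (1.4392, 1.6081)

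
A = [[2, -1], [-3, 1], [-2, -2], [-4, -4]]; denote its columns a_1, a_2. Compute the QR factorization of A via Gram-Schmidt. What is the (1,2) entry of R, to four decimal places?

a_1 = (2, -3, -2, -4); ‖a_1‖ = 5.7446, so e_1 = (0.3482, -0.5222, -0.3482, -0.6963).
r_{12} = e_1·a_2 = 2.6112.

r_{12} = 2.6112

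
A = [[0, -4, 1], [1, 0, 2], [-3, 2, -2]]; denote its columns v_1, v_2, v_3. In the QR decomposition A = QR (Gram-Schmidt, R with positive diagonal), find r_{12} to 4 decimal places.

r_{12} = -1.8974

v_1 = (0, 1, -3); ‖v_1‖ = 3.1623, so e_1 = (0.0000, 0.3162, -0.9487).
r_{12} = e_1·v_2 = -1.8974.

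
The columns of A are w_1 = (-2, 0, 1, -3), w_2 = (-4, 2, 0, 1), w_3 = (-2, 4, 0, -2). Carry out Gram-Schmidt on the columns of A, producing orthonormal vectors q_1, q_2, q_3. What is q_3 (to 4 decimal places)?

w_1 = (-2, 0, 1, -3); ‖w_1‖ = 3.7417, so q_1 = (-0.5345, 0.0000, 0.2673, -0.8018).
q_1·w_2 = (-0.5345)·(-4) + 0.0000·2 + 0.2673·0 + (-0.8018)·1 = 1.3363.
u_2 = w_2 − 1.3363·q_1 = (-3.2857, 2.0000, -0.3571, 2.0714).
‖u_2‖ = 4.3834, so q_2 = (-0.7496, 0.4563, -0.0815, 0.4726).
q_1·w_3 = (-0.5345)·(-2) + 0.0000·4 + 0.2673·0 + (-0.8018)·(-2) = 2.6726; q_2·w_3 = (-0.7496)·(-2) + 0.4563·4 + (-0.0815)·0 + 0.4726·(-2) = 2.3791.
u_3 = w_3 − 2.6726·q_1 − 2.3791·q_2 = (1.2119, 2.9145, -0.5204, -0.9814).
‖u_3‖ = 3.3462, so q_3 = (0.3622, 0.8710, -0.1555, -0.2933).

q_3 = (0.3622, 0.8710, -0.1555, -0.2933)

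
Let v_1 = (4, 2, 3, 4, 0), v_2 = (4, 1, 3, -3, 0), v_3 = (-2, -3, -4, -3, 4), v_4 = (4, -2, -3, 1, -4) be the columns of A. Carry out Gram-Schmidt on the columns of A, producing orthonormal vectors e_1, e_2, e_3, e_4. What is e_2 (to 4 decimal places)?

e_1 = v_1/‖v_1‖ = (4, 2, 3, 4, 0)/6.7082 = (0.5963, 0.2981, 0.4472, 0.5963, 0.0000).
r_{12} = e_1·v_2 = 2.2361.
u_2 = v_2 − 2.2361·e_1 = (2.6667, 0.3333, 2.0000, -4.3333, 0.0000).
‖u_2‖ = 5.4772, so e_2 = (0.4869, 0.0609, 0.3651, -0.7912, 0.0000).

e_2 = (0.4869, 0.0609, 0.3651, -0.7912, 0.0000)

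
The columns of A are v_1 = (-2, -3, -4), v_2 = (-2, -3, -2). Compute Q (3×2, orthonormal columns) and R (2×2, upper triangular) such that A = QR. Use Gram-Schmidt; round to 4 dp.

e_1 = v_1/‖v_1‖ = (-2, -3, -4)/5.3852 = (-0.3714, -0.5571, -0.7428).
r_{12} = e_1·v_2 = 3.8996.
u_2 = v_2 − 3.8996·e_1 = (-0.5517, -0.8276, 0.8966).
‖u_2‖ = 1.3391, so e_2 = (-0.4120, -0.6180, 0.6695).

Q = [[-0.3714, -0.4120], [-0.5571, -0.6180], [-0.7428, 0.6695]], R = [[5.3852, 3.8996], [0.0000, 1.3391]]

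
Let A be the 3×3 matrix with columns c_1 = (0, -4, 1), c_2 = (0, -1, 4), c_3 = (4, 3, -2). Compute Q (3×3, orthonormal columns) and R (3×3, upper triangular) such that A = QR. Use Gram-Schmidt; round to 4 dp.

c_1 = (0, -4, 1); ‖c_1‖ = 4.1231, so e_1 = (0.0000, -0.9701, 0.2425).
e_1·c_2 = 0.0000·0 + (-0.9701)·(-1) + 0.2425·4 = 1.9403.
u_2 = c_2 − 1.9403·e_1 = (0.0000, 0.8824, 3.5294).
‖u_2‖ = 3.6380, so e_2 = (0.0000, 0.2425, 0.9701).
e_1·c_3 = 0.0000·4 + (-0.9701)·3 + 0.2425·(-2) = -3.3955; e_2·c_3 = 0.0000·4 + 0.2425·3 + 0.9701·(-2) = -1.2127.
u_3 = c_3 + 3.3955·e_1 + 1.2127·e_2 = (4.0000, 0.0000, 0.0000).
‖u_3‖ = 4.0000, so e_3 = (1.0000, 0.0000, 0.0000).

Q = [[0.0000, 0.0000, 1.0000], [-0.9701, 0.2425, 0.0000], [0.2425, 0.9701, 0.0000]], R = [[4.1231, 1.9403, -3.3955], [0.0000, 3.6380, -1.2127], [0.0000, 0.0000, 4.0000]]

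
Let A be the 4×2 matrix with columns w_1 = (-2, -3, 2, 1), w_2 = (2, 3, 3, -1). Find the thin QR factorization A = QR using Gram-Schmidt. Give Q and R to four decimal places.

q_1 = w_1/‖w_1‖ = (-2, -3, 2, 1)/4.2426 = (-0.4714, -0.7071, 0.4714, 0.2357).
r_{12} = q_1·w_2 = -1.8856.
u_2 = w_2 + 1.8856·q_1 = (1.1111, 1.6667, 3.8889, -0.5556).
‖u_2‖ = 4.4096, so q_2 = (0.2520, 0.3780, 0.8819, -0.1260).

Q = [[-0.4714, 0.2520], [-0.7071, 0.3780], [0.4714, 0.8819], [0.2357, -0.1260]], R = [[4.2426, -1.8856], [0.0000, 4.4096]]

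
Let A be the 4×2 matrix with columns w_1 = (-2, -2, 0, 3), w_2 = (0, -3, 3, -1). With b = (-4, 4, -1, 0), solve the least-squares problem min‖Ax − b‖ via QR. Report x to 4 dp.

x = (0.1433, -0.8121)

e_1 = w_1/‖w_1‖ = (-2, -2, 0, 3)/4.1231 = (-0.4851, -0.4851, 0.0000, 0.7276).
r_{12} = e_1·w_2 = 0.7276.
u_2 = w_2 − 0.7276·e_1 = (0.3529, -2.6471, 3.0000, -1.5294).
‖u_2‖ = 4.2977, so e_2 = (0.0821, -0.6159, 0.6980, -0.3559).
Qᵀb = (0.0000, -3.4902).
Back-substitute: x_2 = -3.4902/4.2977 = -0.8121.
x_1 = (0.0000 − 0.7276·(-0.8121))/4.1231 = 0.1433.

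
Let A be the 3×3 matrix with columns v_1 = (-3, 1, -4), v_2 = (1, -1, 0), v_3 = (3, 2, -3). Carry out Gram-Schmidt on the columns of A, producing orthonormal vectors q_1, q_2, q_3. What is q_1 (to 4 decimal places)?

v_1 = (-3, 1, -4); ‖v_1‖ = 5.0990, so q_1 = (-0.5883, 0.1961, -0.7845).

q_1 = (-0.5883, 0.1961, -0.7845)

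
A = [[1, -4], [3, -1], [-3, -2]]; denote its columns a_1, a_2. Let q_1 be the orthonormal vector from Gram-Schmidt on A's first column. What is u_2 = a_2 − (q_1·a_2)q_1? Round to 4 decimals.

a_1 = (1, 3, -3); ‖a_1‖ = 4.3589, so q_1 = (0.2294, 0.6882, -0.6882).
q_1·a_2 = 0.2294·(-4) + 0.6882·(-1) + (-0.6882)·(-2) = -0.2294.
u_2 = a_2 + 0.2294·q_1 = (-3.9474, -0.8421, -2.1579).

u_2 = (-3.9474, -0.8421, -2.1579)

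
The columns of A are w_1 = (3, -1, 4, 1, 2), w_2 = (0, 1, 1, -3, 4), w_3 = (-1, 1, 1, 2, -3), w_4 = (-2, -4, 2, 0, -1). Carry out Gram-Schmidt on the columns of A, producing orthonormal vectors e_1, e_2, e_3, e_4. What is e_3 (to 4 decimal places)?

e_3 = (-0.4227, 0.6379, 0.5871, 0.0680, -0.2552)

e_1 = w_1/‖w_1‖ = (3, -1, 4, 1, 2)/5.5678 = (0.5388, -0.1796, 0.7184, 0.1796, 0.3592).
r_{12} = e_1·w_2 = 1.4368.
u_2 = w_2 − 1.4368·e_1 = (-0.7742, 1.2581, -0.0323, -3.2581, 3.4839).
‖u_2‖ = 4.9935, so e_2 = (-0.1550, 0.2519, -0.0065, -0.6525, 0.6977).
r_{13} = e_1·w_3 = -0.7184; r_{23} = e_2·w_3 = -2.9974.
u_3 = w_3 + 0.7184·e_1 + 2.9974·e_2 = (-1.0776, 1.6261, 1.4968, 0.1734, -0.6507).
‖u_3‖ = 2.5494, so e_3 = (-0.4227, 0.6379, 0.5871, 0.0680, -0.2552).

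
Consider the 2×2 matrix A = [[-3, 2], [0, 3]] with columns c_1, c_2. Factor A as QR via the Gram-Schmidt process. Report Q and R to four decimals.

q_1 = c_1/‖c_1‖ = (-3, 0)/3.0000 = (-1.0000, 0.0000).
r_{12} = q_1·c_2 = -2.0000.
u_2 = c_2 + 2.0000·q_1 = (0.0000, 3.0000).
‖u_2‖ = 3.0000, so q_2 = (0.0000, 1.0000).

Q = [[-1.0000, 0.0000], [0.0000, 1.0000]], R = [[3.0000, -2.0000], [0.0000, 3.0000]]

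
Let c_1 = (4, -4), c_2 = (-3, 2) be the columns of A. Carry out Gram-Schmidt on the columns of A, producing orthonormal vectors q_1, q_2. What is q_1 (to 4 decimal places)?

c_1 = (4, -4); ‖c_1‖ = 5.6569, so q_1 = (0.7071, -0.7071).

q_1 = (0.7071, -0.7071)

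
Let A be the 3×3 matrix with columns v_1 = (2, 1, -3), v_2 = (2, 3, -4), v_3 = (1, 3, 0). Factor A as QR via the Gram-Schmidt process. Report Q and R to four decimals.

v_1 = (2, 1, -3); ‖v_1‖ = 3.7417, so q_1 = (0.5345, 0.2673, -0.8018).
q_1·v_2 = 0.5345·2 + 0.2673·3 + (-0.8018)·(-4) = 5.0780.
u_2 = v_2 − 5.0780·q_1 = (-0.7143, 1.6429, 0.0714).
‖u_2‖ = 1.7928, so q_2 = (-0.3984, 0.9163, 0.0398).
q_1·v_3 = 0.5345·1 + 0.2673·3 + (-0.8018)·0 = 1.3363; q_2·v_3 = (-0.3984)·1 + 0.9163·3 + 0.0398·0 = 2.3506.
u_3 = v_3 − 1.3363·q_1 − 2.3506·q_2 = (1.2222, 0.4889, 0.9778).
‖u_3‖ = 1.6398, so q_3 = (0.7454, 0.2981, 0.5963).

Q = [[0.5345, -0.3984, 0.7454], [0.2673, 0.9163, 0.2981], [-0.8018, 0.0398, 0.5963]], R = [[3.7417, 5.0780, 1.3363], [0.0000, 1.7928, 2.3506], [0.0000, 0.0000, 1.6398]]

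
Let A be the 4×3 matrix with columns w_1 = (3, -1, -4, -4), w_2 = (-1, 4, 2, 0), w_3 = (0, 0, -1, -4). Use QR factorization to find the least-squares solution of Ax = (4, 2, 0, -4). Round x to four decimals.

w_1 = (3, -1, -4, -4); ‖w_1‖ = 6.4807, so q_1 = (0.4629, -0.1543, -0.6172, -0.6172).
q_1·w_2 = 0.4629·(-1) + (-0.1543)·4 + (-0.6172)·2 + (-0.6172)·0 = -2.3146.
u_2 = w_2 + 2.3146·q_1 = (0.0714, 3.6429, 0.5714, -1.4286).
‖u_2‖ = 3.9551, so q_2 = (0.0181, 0.9211, 0.1445, -0.3612).
q_1·w_3 = 0.4629·0 + (-0.1543)·0 + (-0.6172)·(-1) + (-0.6172)·(-4) = 3.0861; q_2·w_3 = 0.0181·0 + 0.9211·0 + 0.1445·(-1) + (-0.3612)·(-4) = 1.3003.
u_3 = w_3 − 3.0861·q_1 − 1.3003·q_2 = (-1.4521, -0.7215, 0.7169, -1.6256).
‖u_3‖ = 2.4053, so q_3 = (-0.6037, -0.2999, 0.2981, -0.6758).
Qᵀb = (4.0119, 3.3591, -0.3113).
Back-substitute: x_3 = -0.3113/2.4053 = -0.1294.
x_2 = (3.3591 − 1.3003·(-0.1294))/3.9551 = 0.8919.
x_1 = (4.0119 + 2.3146·0.8919 − 3.0861·(-0.1294))/6.4807 = 0.9992.

x = (0.9992, 0.8919, -0.1294)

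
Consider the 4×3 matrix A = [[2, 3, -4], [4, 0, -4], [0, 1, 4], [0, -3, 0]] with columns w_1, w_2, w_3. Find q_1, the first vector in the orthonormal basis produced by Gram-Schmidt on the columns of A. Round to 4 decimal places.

q_1 = (0.4472, 0.8944, 0.0000, 0.0000)

w_1 = (2, 4, 0, 0); ‖w_1‖ = 4.4721, so q_1 = (0.4472, 0.8944, 0.0000, 0.0000).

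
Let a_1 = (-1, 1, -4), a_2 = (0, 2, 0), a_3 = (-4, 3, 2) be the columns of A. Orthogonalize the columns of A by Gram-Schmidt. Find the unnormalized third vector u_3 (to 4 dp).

a_1 = (-1, 1, -4); ‖a_1‖ = 4.2426, so q_1 = (-0.2357, 0.2357, -0.9428).
q_1·a_2 = (-0.2357)·0 + 0.2357·2 + (-0.9428)·0 = 0.4714.
u_2 = a_2 − 0.4714·q_1 = (0.1111, 1.8889, 0.4444).
‖u_2‖ = 1.9437, so q_2 = (0.0572, 0.9718, 0.2287).
q_1·a_3 = (-0.2357)·(-4) + 0.2357·3 + (-0.9428)·2 = -0.2357; q_2·a_3 = 0.0572·(-4) + 0.9718·3 + 0.2287·2 = 3.1441.
u_3 = a_3 + 0.2357·q_1 − 3.1441·q_2 = (-4.2353, 0.0000, 1.0588).

u_3 = (-4.2353, 0.0000, 1.0588)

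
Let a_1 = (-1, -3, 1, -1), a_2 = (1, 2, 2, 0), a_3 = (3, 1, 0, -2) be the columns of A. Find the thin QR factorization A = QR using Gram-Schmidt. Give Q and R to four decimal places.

q_1 = a_1/‖a_1‖ = (-1, -3, 1, -1)/3.4641 = (-0.2887, -0.8660, 0.2887, -0.2887).
r_{12} = q_1·a_2 = -1.4434.
u_2 = a_2 + 1.4434·q_1 = (0.5833, 0.7500, 2.4167, -0.4167).
‖u_2‖ = 2.6300, so q_2 = (0.2218, 0.2852, 0.9189, -0.1584).
r_{13} = q_1·a_3 = -1.1547; r_{23} = q_2·a_3 = 1.2674.
u_3 = a_3 + 1.1547·q_1 − 1.2674·q_2 = (2.3855, -0.3614, -0.8313, -2.1325).
‖u_3‖ = 3.3257, so q_3 = (0.7173, -0.1087, -0.2500, -0.6412).

Q = [[-0.2887, 0.2218, 0.7173], [-0.8660, 0.2852, -0.1087], [0.2887, 0.9189, -0.2500], [-0.2887, -0.1584, -0.6412]], R = [[3.4641, -1.4434, -1.1547], [0.0000, 2.6300, 1.2674], [0.0000, 0.0000, 3.3257]]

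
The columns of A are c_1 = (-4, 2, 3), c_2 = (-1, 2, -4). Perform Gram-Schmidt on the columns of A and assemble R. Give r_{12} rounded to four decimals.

c_1 = (-4, 2, 3); ‖c_1‖ = 5.3852, so q_1 = (-0.7428, 0.3714, 0.5571).
r_{12} = q_1·c_2 = -0.7428.

r_{12} = -0.7428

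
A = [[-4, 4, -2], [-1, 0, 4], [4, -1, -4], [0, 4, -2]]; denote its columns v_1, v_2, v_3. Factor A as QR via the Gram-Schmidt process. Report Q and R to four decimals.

v_1 = (-4, -1, 4, 0); ‖v_1‖ = 5.7446, so e_1 = (-0.6963, -0.1741, 0.6963, 0.0000).
e_1·v_2 = (-0.6963)·4 + (-0.1741)·0 + 0.6963·(-1) + 0.0000·4 = -3.4816.
u_2 = v_2 + 3.4816·e_1 = (1.5758, -0.6061, 1.4242, 4.0000).
‖u_2‖ = 4.5693, so e_2 = (0.3449, -0.1326, 0.3117, 0.8754).
e_1·v_3 = (-0.6963)·(-2) + (-0.1741)·4 + 0.6963·(-4) + 0.0000·(-2) = -2.0889; e_2·v_3 = 0.3449·(-2) + (-0.1326)·4 + 0.3117·(-4) + 0.8754·(-2) = -4.2178.
u_3 = v_3 + 2.0889·e_1 + 4.2178·e_2 = (-2.0000, 3.0769, -1.2308, 1.6923).
‖u_3‖ = 4.2245, so e_3 = (-0.4734, 0.7284, -0.2913, 0.4006).

Q = [[-0.6963, 0.3449, -0.4734], [-0.1741, -0.1326, 0.7284], [0.6963, 0.3117, -0.2913], [0.0000, 0.8754, 0.4006]], R = [[5.7446, -3.4816, -2.0889], [0.0000, 4.5693, -4.2178], [0.0000, 0.0000, 4.2245]]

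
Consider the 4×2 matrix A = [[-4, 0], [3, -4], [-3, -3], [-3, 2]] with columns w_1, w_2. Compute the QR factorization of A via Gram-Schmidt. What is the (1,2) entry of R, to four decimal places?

q_1 = w_1/‖w_1‖ = (-4, 3, -3, -3)/6.5574 = (-0.6100, 0.4575, -0.4575, -0.4575).
r_{12} = q_1·w_2 = -1.3725.

r_{12} = -1.3725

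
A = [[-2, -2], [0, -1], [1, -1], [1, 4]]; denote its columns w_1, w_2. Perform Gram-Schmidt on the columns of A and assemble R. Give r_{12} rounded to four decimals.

r_{12} = 2.8577

q_1 = w_1/‖w_1‖ = (-2, 0, 1, 1)/2.4495 = (-0.8165, 0.0000, 0.4082, 0.4082).
r_{12} = q_1·w_2 = 2.8577.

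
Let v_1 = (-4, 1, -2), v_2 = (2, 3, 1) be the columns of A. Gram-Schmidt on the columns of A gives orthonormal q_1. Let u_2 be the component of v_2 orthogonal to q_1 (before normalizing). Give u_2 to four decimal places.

u_2 = (0.6667, 3.3333, 0.3333)

v_1 = (-4, 1, -2); ‖v_1‖ = 4.5826, so q_1 = (-0.8729, 0.2182, -0.4364).
q_1·v_2 = (-0.8729)·2 + 0.2182·3 + (-0.4364)·1 = -1.5275.
u_2 = v_2 + 1.5275·q_1 = (0.6667, 3.3333, 0.3333).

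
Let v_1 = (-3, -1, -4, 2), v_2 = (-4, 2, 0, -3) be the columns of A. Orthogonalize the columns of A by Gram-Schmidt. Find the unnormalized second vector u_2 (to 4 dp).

u_2 = (-3.6000, 2.1333, 0.5333, -3.2667)

v_1 = (-3, -1, -4, 2); ‖v_1‖ = 5.4772, so q_1 = (-0.5477, -0.1826, -0.7303, 0.3651).
q_1·v_2 = (-0.5477)·(-4) + (-0.1826)·2 + (-0.7303)·0 + 0.3651·(-3) = 0.7303.
u_2 = v_2 − 0.7303·q_1 = (-3.6000, 2.1333, 0.5333, -3.2667).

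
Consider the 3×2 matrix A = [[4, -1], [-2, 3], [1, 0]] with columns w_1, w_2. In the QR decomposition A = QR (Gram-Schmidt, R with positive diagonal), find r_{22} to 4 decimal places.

q_1 = w_1/‖w_1‖ = (4, -2, 1)/4.5826 = (0.8729, -0.4364, 0.2182).
r_{12} = q_1·w_2 = -2.1822.
u_2 = w_2 + 2.1822·q_1 = (0.9048, 2.0476, 0.4762).
r_{22} = ‖u_2‖ = 2.2887.

r_{22} = 2.2887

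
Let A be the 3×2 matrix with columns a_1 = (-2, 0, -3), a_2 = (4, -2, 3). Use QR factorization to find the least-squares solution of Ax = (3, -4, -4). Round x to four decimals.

a_1 = (-2, 0, -3); ‖a_1‖ = 3.6056, so e_1 = (-0.5547, 0.0000, -0.8321).
e_1·a_2 = (-0.5547)·4 + 0.0000·(-2) + (-0.8321)·3 = -4.7150.
u_2 = a_2 + 4.7150·e_1 = (1.3846, -2.0000, -0.9231).
‖u_2‖ = 2.6018, so e_2 = (0.5322, -0.7687, -0.3548).
Qᵀb = (1.6641, 6.0905).
Back-substitute: x_2 = 6.0905/2.6018 = 2.3409.
x_1 = (1.6641 + 4.7150·2.3409)/3.6056 = 3.5227.

x = (3.5227, 2.3409)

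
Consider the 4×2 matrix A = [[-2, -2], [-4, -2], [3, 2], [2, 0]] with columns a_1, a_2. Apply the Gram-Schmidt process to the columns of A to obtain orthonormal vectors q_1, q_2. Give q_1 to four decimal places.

q_1 = a_1/‖a_1‖ = (-2, -4, 3, 2)/5.7446 = (-0.3482, -0.6963, 0.5222, 0.3482).

q_1 = (-0.3482, -0.6963, 0.5222, 0.3482)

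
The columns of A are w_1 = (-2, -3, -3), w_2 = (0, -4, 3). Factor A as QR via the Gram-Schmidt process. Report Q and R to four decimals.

Q = [[-0.4264, 0.0550], [-0.6396, -0.7241], [-0.6396, 0.6875]], R = [[4.6904, 0.6396], [0.0000, 4.9589]]

w_1 = (-2, -3, -3); ‖w_1‖ = 4.6904, so q_1 = (-0.4264, -0.6396, -0.6396).
q_1·w_2 = (-0.4264)·0 + (-0.6396)·(-4) + (-0.6396)·3 = 0.6396.
u_2 = w_2 − 0.6396·q_1 = (0.2727, -3.5909, 3.4091).
‖u_2‖ = 4.9589, so q_2 = (0.0550, -0.7241, 0.6875).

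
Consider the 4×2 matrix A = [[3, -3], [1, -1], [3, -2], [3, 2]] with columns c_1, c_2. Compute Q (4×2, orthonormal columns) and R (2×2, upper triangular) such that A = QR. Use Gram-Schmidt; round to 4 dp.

q_1 = c_1/‖c_1‖ = (3, 1, 3, 3)/5.2915 = (0.5669, 0.1890, 0.5669, 0.5669).
r_{12} = q_1·c_2 = -1.8898.
u_2 = c_2 + 1.8898·q_1 = (-1.9286, -0.6429, -0.9286, 3.0714).
‖u_2‖ = 3.7985, so q_2 = (-0.5077, -0.1692, -0.2445, 0.8086).

Q = [[0.5669, -0.5077], [0.1890, -0.1692], [0.5669, -0.2445], [0.5669, 0.8086]], R = [[5.2915, -1.8898], [0.0000, 3.7985]]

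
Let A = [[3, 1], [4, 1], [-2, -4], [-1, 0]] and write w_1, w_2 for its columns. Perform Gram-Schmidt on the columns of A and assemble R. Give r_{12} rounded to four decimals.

r_{12} = 2.7386

w_1 = (3, 4, -2, -1); ‖w_1‖ = 5.4772, so q_1 = (0.5477, 0.7303, -0.3651, -0.1826).
r_{12} = q_1·w_2 = 2.7386.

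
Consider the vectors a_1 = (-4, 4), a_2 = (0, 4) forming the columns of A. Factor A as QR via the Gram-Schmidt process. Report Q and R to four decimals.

a_1 = (-4, 4); ‖a_1‖ = 5.6569, so q_1 = (-0.7071, 0.7071).
q_1·a_2 = (-0.7071)·0 + 0.7071·4 = 2.8284.
u_2 = a_2 − 2.8284·q_1 = (2.0000, 2.0000).
‖u_2‖ = 2.8284, so q_2 = (0.7071, 0.7071).

Q = [[-0.7071, 0.7071], [0.7071, 0.7071]], R = [[5.6569, 2.8284], [0.0000, 2.8284]]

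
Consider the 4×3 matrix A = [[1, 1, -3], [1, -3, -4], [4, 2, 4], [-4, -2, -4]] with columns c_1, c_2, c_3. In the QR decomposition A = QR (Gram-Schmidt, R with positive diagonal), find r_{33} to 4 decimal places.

c_1 = (1, 1, 4, -4); ‖c_1‖ = 5.8310, so q_1 = (0.1715, 0.1715, 0.6860, -0.6860).
q_1·c_2 = 0.1715·1 + 0.1715·(-3) + 0.6860·2 + (-0.6860)·(-2) = 2.4010.
u_2 = c_2 − 2.4010·q_1 = (0.5882, -3.4118, 0.3529, -0.3529).
‖u_2‖ = 3.4979, so q_2 = (0.1682, -0.9754, 0.1009, -0.1009).
q_1·c_3 = 0.1715·(-3) + 0.1715·(-4) + 0.6860·4 + (-0.6860)·(-4) = 4.2875; q_2·c_3 = 0.1682·(-3) + (-0.9754)·(-4) + 0.1009·4 + (-0.1009)·(-4) = 4.2042.
u_3 = c_3 − 4.2875·q_1 − 4.2042·q_2 = (-4.4423, -0.6346, 0.6346, -0.6346).
r_{33} = ‖u_3‖ = 4.5763.

r_{33} = 4.5763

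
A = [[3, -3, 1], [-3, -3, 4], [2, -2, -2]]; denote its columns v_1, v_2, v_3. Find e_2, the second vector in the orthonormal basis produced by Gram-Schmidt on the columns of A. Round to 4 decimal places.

e_2 = (-0.5322, -0.7687, -0.3548)

e_1 = v_1/‖v_1‖ = (3, -3, 2)/4.6904 = (0.6396, -0.6396, 0.4264).
r_{12} = e_1·v_2 = -0.8528.
u_2 = v_2 + 0.8528·e_1 = (-2.4545, -3.5455, -1.6364).
‖u_2‖ = 4.6122, so e_2 = (-0.5322, -0.7687, -0.3548).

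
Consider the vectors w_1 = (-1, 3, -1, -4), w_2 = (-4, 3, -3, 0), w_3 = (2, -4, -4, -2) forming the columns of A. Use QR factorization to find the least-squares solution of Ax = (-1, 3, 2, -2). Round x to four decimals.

q_1 = w_1/‖w_1‖ = (-1, 3, -1, -4)/5.1962 = (-0.1925, 0.5774, -0.1925, -0.7698).
r_{12} = q_1·w_2 = 3.0792.
u_2 = w_2 − 3.0792·q_1 = (-3.4074, 1.2222, -2.4074, 2.3704).
‖u_2‖ = 4.9516, so q_2 = (-0.6881, 0.2468, -0.4862, 0.4787).
r_{13} = q_1·w_3 = -0.3849; r_{23} = q_2·w_3 = -1.3763.
u_3 = w_3 + 0.3849·q_1 + 1.3763·q_2 = (0.9789, -3.4381, -4.7432, -1.6375).
‖u_3‖ = 6.1610, so q_3 = (0.1589, -0.5580, -0.7699, -0.2658).
Qᵀb = (3.0792, -0.5011, -2.8412).
Back-substitute: x_3 = -2.8412/6.1610 = -0.4612.
x_2 = (-0.5011 + 1.3763·(-0.4612))/4.9516 = -0.2294.
x_1 = (3.0792 − 3.0792·(-0.2294) + 0.3849·(-0.4612))/5.1962 = 0.6944.

x = (0.6944, -0.2294, -0.4612)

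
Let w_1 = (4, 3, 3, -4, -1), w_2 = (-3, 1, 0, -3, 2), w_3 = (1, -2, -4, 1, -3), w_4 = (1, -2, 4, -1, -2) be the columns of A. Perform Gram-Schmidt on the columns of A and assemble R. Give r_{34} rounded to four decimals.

r_{34} = -1.1791

w_1 = (4, 3, 3, -4, -1); ‖w_1‖ = 7.1414, so e_1 = (0.5601, 0.4201, 0.4201, -0.5601, -0.1400).
e_1·w_2 = 0.5601·(-3) + 0.4201·1 + 0.4201·0 + (-0.5601)·(-3) + (-0.1400)·2 = 0.1400.
u_2 = w_2 − 0.1400·e_1 = (-3.0784, 0.9412, -0.0588, -2.9216, 2.0196).
‖u_2‖ = 4.7938, so e_2 = (-0.6422, 0.1963, -0.0123, -0.6094, 0.4213).
e_1·w_3 = 0.5601·1 + 0.4201·(-2) + 0.4201·(-4) + (-0.5601)·1 + (-0.1400)·(-3) = -2.1004; e_2·w_3 = (-0.6422)·1 + 0.1963·(-2) + (-0.0123)·(-4) + (-0.6094)·1 + 0.4213·(-3) = -2.8591.
u_3 = w_3 + 2.1004·e_1 + 2.8591·e_2 = (0.3404, -0.5563, -3.1527, -1.9189, -2.0896).
‖u_3‖ = 4.2911, so e_3 = (0.0793, -0.1296, -0.7347, -0.4472, -0.4870).
r_{34} = e_3·w_4 = -1.1791.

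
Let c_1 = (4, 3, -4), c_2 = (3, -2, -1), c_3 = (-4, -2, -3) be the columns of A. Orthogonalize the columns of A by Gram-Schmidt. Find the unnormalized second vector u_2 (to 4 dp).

e_1 = c_1/‖c_1‖ = (4, 3, -4)/6.4031 = (0.6247, 0.4685, -0.6247).
r_{12} = e_1·c_2 = 1.5617.
u_2 = c_2 − 1.5617·e_1 = (2.0244, -2.7317, -0.0244).

u_2 = (2.0244, -2.7317, -0.0244)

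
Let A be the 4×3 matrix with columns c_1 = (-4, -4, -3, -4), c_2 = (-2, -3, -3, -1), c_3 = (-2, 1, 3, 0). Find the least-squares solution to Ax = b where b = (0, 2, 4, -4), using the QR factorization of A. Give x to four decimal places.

q_1 = c_1/‖c_1‖ = (-4, -4, -3, -4)/7.5498 = (-0.5298, -0.5298, -0.3974, -0.5298).
r_{12} = q_1·c_2 = 4.3710.
u_2 = c_2 − 4.3710·q_1 = (0.3158, -0.6842, -1.2632, 1.3158).
‖u_2‖ = 1.9735, so q_2 = (0.1600, -0.3467, -0.6401, 0.6667).
r_{13} = q_1·c_3 = -0.6623; r_{23} = q_2·c_3 = -2.5869.
u_3 = c_3 + 0.6623·q_1 + 2.5869·q_2 = (-1.9369, -0.2477, 1.0811, 1.3739).
‖u_3‖ = 2.6209, so q_3 = (-0.7390, -0.0945, 0.4125, 0.5242).
Qᵀb = (-0.5298, -5.9205, -0.6359).
Back-substitute: x_3 = -0.6359/2.6209 = -0.2426.
x_2 = (-5.9205 + 2.5869·(-0.2426))/1.9735 = -3.3180.
x_1 = (-0.5298 − 4.3710·(-3.3180) + 0.6623·(-0.2426))/7.5498 = 1.8295.

x = (1.8295, -3.3180, -0.2426)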